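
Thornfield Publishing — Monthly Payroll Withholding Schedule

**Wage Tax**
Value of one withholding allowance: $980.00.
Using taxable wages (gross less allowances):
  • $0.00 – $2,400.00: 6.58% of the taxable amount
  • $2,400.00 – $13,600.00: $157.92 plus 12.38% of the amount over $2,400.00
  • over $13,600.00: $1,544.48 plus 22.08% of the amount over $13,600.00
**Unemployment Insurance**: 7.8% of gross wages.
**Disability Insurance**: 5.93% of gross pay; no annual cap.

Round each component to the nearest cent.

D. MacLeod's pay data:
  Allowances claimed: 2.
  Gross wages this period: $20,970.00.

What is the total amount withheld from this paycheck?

Wage Tax: taxable = $20,970.00 − 2×$980.00 = $19,010.00
  $1,544.48 + 22.08% × ($19,010.00 − $13,600.00) = $1,544.48 + 22.08% × $5,410.00 = $2,739.01
Unemployment Insurance: 7.8% × $20,970.00 = $1,635.66
Disability Insurance: 5.93% × $20,970.00 = $1,243.52
Total: $2,739.01 + $1,635.66 + $1,243.52 = $5,618.19

$5,618.19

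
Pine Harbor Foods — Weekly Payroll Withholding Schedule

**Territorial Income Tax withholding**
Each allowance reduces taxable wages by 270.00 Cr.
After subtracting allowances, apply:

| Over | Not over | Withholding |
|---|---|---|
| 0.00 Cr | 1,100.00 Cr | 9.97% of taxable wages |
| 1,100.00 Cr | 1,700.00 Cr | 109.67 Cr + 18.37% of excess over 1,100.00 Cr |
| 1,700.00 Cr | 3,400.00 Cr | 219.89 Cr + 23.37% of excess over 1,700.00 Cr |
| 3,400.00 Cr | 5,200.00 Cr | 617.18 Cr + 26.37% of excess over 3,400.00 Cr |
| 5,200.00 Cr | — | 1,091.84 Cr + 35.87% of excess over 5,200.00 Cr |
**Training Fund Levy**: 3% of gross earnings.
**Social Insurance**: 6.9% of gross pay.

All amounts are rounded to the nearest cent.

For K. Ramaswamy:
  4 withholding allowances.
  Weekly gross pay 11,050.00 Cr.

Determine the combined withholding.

Territorial Income Tax: taxable = 11,050.00 Cr − 4×270.00 Cr = 9,970.00 Cr
  1,091.84 Cr + 35.87% × (9,970.00 Cr − 5,200.00 Cr) = 1,091.84 Cr + 35.87% × 4,770.00 Cr = 2,802.84 Cr
Training Fund Levy: 3% × 11,050.00 Cr = 331.50 Cr
Social Insurance: 6.9% × 11,050.00 Cr = 762.45 Cr
Total: 2,802.84 Cr + 331.50 Cr + 762.45 Cr = 3,896.79 Cr

3,896.79 Cr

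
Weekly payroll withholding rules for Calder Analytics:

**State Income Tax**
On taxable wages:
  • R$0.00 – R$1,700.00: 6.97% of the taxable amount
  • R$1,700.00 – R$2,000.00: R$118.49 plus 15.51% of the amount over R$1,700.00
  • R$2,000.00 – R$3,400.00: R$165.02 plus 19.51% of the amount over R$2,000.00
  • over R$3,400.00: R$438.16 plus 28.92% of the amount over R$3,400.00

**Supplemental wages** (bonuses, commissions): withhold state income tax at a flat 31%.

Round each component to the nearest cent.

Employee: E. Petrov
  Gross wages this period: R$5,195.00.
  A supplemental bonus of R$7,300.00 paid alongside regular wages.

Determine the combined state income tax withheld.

State Income Tax: taxable = R$5,195.00
  R$438.16 + 28.92% × (R$5,195.00 − R$3,400.00) = R$438.16 + 28.92% × R$1,795.00 = R$957.27
Supplemental (31% flat on bonus): 31% × R$7,300.00 = R$2,263.00
Total state income tax: R$957.27 + R$2,263.00 = R$3,220.27

R$3,220.27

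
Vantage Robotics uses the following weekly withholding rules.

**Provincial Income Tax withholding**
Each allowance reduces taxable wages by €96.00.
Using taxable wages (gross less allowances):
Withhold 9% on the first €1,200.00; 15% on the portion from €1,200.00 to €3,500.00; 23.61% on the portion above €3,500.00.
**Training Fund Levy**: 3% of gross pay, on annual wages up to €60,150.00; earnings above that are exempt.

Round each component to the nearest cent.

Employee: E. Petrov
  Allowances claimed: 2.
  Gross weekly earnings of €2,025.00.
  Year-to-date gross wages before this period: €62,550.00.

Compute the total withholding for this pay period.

Provincial Income Tax: taxable = €2,025.00 − 2×€96.00 = €1,833.00
  €108.00 + 15% × (€1,833.00 − €1,200.00) = €108.00 + 15% × €633.00 = €202.95
Training Fund Levy: YTD €62,550.00 ≥ cap €60,150.00 → €0.00
Total: €202.95 + €0.00 = €202.95

€202.95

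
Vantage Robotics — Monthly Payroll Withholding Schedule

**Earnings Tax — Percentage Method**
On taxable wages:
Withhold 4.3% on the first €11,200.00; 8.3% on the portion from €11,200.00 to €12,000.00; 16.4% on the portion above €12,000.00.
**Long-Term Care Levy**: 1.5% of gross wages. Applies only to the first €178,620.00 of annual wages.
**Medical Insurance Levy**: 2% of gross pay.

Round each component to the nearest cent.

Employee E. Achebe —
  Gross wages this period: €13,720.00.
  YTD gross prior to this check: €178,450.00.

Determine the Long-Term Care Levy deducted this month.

Long-Term Care Levy: cap €178,620.00 − YTD €178,450.00 = €170.00 subject; 1.5% × €170.00 = €2.55

€2.55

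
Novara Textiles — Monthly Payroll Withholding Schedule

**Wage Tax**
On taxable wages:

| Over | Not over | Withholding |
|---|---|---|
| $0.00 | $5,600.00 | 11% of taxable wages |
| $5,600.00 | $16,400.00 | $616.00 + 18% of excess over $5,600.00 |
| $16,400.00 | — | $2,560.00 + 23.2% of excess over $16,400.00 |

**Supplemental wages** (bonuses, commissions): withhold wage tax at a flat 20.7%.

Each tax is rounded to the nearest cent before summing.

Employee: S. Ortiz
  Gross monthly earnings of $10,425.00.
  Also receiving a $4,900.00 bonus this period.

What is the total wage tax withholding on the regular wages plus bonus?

$2,498.80

Wage Tax: taxable = $10,425.00
  $616.00 + 18% × ($10,425.00 − $5,600.00) = $616.00 + 18% × $4,825.00 = $1,484.50
Supplemental (20.7% flat on bonus): 20.7% × $4,900.00 = $1,014.30
Total wage tax: $1,484.50 + $1,014.30 = $2,498.80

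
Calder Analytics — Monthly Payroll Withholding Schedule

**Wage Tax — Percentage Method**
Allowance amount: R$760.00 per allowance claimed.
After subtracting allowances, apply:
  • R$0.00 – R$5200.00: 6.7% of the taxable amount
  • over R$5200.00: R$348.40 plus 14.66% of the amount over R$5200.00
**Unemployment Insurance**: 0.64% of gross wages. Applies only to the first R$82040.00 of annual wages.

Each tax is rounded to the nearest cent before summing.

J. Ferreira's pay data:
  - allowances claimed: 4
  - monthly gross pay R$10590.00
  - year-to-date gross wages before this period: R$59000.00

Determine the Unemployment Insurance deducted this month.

Unemployment Insurance: 0.64% × R$10590.00 = R$67.78

R$67.78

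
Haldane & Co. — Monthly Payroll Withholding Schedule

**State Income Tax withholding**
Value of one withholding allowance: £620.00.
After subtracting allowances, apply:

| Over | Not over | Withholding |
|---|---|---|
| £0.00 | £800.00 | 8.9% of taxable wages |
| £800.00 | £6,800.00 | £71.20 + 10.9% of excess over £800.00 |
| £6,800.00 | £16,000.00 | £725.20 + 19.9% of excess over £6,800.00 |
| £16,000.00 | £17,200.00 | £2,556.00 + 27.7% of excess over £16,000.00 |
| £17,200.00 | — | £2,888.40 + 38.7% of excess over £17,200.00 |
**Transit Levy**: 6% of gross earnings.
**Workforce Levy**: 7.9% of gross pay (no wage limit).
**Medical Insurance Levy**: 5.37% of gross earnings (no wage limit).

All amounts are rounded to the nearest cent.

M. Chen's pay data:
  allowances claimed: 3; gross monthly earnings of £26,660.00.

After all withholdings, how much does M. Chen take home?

State Income Tax: taxable = £26,660.00 − 3×£620.00 = £24,800.00
  £2,888.40 + 38.7% × (£24,800.00 − £17,200.00) = £2,888.40 + 38.7% × £7,600.00 = £5,829.60
Transit Levy: 6% × £26,660.00 = £1,599.60
Workforce Levy: 7.9% × £26,660.00 = £2,106.14
Medical Insurance Levy: 5.37% × £26,660.00 = £1,431.64
Total withheld: £5,829.60 + £1,599.60 + £2,106.14 + £1,431.64 = £10,966.98
Net pay: £26,660.00 − £10,966.98 = £15,693.02

£15,693.02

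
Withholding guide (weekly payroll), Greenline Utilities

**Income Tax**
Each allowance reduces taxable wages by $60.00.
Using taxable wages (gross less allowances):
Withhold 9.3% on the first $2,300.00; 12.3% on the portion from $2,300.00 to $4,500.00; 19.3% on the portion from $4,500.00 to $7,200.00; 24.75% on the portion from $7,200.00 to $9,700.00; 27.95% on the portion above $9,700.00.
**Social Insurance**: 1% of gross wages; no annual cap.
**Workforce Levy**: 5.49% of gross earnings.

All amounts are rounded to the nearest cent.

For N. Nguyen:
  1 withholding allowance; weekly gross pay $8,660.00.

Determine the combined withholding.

Income Tax: taxable = $8,660.00 − 1×$60.00 = $8,600.00
  $1,005.60 + 24.75% × ($8,600.00 − $7,200.00) = $1,005.60 + 24.75% × $1,400.00 = $1,352.10
Social Insurance: 1% × $8,660.00 = $86.60
Workforce Levy: 5.49% × $8,660.00 = $475.43
Total: $1,352.10 + $86.60 + $475.43 = $1,914.13

$1,914.13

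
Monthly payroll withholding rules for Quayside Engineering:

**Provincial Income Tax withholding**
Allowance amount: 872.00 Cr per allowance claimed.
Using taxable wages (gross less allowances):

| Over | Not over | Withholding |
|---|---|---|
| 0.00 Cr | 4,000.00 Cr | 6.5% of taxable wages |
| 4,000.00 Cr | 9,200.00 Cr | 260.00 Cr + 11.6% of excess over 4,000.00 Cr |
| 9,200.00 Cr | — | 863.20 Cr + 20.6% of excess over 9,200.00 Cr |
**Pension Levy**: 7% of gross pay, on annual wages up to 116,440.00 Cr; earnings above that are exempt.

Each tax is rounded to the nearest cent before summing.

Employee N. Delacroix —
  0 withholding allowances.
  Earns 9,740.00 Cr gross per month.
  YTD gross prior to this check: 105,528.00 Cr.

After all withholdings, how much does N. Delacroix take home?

Provincial Income Tax: taxable = 9,740.00 Cr
  863.20 Cr + 20.6% × (9,740.00 Cr − 9,200.00 Cr) = 863.20 Cr + 20.6% × 540.00 Cr = 974.44 Cr
Pension Levy: 7% × 9,740.00 Cr = 681.80 Cr
Total withheld: 974.44 Cr + 681.80 Cr = 1,656.24 Cr
Net pay: 9,740.00 Cr − 1,656.24 Cr = 8,083.76 Cr

8,083.76 Cr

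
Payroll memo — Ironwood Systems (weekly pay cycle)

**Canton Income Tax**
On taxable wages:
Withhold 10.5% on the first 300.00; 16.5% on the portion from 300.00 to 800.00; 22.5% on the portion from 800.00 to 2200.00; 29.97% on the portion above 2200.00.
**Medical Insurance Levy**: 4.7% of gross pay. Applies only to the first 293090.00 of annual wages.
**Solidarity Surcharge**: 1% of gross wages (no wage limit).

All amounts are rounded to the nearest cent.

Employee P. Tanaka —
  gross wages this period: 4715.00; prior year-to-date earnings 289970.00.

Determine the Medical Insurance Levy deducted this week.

146.64

Medical Insurance Levy: cap 293090.00 − YTD 289970.00 = 3120.00 subject; 4.7% × 3120.00 = 146.64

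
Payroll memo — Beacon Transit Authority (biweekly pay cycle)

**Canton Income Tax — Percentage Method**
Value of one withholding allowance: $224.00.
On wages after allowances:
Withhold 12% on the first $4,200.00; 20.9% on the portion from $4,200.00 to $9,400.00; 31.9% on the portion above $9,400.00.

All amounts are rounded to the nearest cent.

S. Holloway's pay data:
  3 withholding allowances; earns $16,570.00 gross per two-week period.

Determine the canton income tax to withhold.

$3,663.66

Canton Income Tax: taxable = $16,570.00 − 3×$224.00 = $15,898.00
  $1,590.80 + 31.9% × ($15,898.00 − $9,400.00) = $1,590.80 + 31.9% × $6,498.00 = $3,663.66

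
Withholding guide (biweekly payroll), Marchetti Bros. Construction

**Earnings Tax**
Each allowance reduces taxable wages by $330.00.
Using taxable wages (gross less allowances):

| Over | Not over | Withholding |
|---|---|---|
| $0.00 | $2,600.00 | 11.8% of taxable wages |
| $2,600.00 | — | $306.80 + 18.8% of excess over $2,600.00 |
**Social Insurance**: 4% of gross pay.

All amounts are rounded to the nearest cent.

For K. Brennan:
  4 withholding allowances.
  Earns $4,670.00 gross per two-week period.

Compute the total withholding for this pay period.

Earnings Tax: taxable = $4,670.00 − 4×$330.00 = $3,350.00
  $306.80 + 18.8% × ($3,350.00 − $2,600.00) = $306.80 + 18.8% × $750.00 = $447.80
Social Insurance: 4% × $4,670.00 = $186.80
Total: $447.80 + $186.80 = $634.60

$634.60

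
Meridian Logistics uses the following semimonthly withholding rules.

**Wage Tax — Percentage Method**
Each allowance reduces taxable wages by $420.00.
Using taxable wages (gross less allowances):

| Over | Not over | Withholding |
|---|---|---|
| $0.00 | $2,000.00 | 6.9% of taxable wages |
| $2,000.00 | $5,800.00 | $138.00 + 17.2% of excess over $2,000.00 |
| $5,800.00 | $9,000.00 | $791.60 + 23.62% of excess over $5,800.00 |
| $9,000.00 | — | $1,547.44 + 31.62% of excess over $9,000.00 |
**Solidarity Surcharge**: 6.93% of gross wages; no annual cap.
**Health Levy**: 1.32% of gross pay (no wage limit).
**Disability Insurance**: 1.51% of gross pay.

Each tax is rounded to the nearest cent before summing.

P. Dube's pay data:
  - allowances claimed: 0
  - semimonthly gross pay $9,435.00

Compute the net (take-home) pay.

Wage Tax: taxable = $9,435.00
  $1,547.44 + 31.62% × ($9,435.00 − $9,000.00) = $1,547.44 + 31.62% × $435.00 = $1,684.99
Solidarity Surcharge: 6.93% × $9,435.00 = $653.85
Health Levy: 1.32% × $9,435.00 = $124.54
Disability Insurance: 1.51% × $9,435.00 = $142.47
Total withheld: $1,684.99 + $653.85 + $124.54 + $142.47 = $2,605.85
Net pay: $9,435.00 − $2,605.85 = $6,829.15

$6,829.15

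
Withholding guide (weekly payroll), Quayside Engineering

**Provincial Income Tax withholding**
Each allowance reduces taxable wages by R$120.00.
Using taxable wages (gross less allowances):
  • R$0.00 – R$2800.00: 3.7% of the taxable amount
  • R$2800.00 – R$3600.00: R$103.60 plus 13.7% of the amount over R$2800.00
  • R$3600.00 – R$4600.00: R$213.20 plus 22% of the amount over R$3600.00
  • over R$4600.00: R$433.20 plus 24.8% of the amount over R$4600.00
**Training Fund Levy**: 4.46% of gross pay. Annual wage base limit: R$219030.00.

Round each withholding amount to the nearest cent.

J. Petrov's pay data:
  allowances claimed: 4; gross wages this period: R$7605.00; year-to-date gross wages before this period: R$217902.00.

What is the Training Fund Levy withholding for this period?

Training Fund Levy: cap R$219030.00 − YTD R$217902.00 = R$1128.00 subject; 4.46% × R$1128.00 = R$50.31

R$50.31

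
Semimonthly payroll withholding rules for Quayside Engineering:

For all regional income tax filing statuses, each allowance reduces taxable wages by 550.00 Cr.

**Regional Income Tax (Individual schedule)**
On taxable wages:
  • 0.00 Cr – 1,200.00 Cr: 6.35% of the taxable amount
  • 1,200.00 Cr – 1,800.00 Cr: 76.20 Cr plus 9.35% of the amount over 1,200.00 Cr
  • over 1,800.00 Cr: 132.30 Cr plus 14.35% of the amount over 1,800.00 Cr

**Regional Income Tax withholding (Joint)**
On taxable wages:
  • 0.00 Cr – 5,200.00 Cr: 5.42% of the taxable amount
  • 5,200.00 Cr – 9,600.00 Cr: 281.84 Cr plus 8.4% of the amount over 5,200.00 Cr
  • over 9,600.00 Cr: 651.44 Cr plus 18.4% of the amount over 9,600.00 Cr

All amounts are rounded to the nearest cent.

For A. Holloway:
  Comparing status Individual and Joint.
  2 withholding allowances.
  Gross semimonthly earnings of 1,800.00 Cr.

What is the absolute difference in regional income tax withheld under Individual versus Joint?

Regional Income Tax (Individual): taxable = 1,800.00 Cr − 2×550.00 Cr = 700.00 Cr
  6.35% × 700.00 Cr = 44.45 Cr
Regional Income Tax (Joint): taxable = 1,800.00 Cr − 2×550.00 Cr = 700.00 Cr
  5.42% × 700.00 Cr = 37.94 Cr
Difference: |44.45 Cr − 37.94 Cr| = 6.51 Cr (higher under Individual)

6.51 Cr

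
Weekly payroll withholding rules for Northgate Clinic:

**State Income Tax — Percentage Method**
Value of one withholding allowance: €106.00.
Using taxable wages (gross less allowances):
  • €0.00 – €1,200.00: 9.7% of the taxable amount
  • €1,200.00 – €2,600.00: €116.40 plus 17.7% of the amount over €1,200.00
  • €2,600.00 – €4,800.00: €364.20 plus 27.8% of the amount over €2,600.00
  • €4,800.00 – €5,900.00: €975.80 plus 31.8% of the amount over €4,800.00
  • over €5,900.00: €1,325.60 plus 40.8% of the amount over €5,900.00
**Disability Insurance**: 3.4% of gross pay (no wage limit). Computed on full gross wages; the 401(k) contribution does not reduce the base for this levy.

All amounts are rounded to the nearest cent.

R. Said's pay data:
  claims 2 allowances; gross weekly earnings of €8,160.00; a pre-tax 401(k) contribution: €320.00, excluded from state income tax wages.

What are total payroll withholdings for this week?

€2,308.06

State Income Tax: taxable = €8,160.00 − €320.00 − 2×€106.00 = €7,628.00
  €1,325.60 + 40.8% × (€7,628.00 − €5,900.00) = €1,325.60 + 40.8% × €1,728.00 = €2,030.62
Disability Insurance: 3.4% × €8,160.00 = €277.44
Total: €2,030.62 + €277.44 = €2,308.06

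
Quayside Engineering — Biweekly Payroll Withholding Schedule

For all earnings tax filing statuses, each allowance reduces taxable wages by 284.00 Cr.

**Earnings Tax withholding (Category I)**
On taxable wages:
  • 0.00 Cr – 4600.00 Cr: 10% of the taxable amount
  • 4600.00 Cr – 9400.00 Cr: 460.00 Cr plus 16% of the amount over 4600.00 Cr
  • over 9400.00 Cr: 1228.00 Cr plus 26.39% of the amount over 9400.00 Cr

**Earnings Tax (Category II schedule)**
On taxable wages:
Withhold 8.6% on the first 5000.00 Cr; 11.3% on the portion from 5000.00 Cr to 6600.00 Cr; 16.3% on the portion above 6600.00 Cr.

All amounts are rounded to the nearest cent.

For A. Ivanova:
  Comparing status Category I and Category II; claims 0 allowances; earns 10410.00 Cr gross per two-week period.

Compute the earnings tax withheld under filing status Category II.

1231.83 Cr

Earnings Tax (Category II): taxable = 10410.00 Cr
  610.80 Cr + 16.3% × (10410.00 Cr − 6600.00 Cr) = 610.80 Cr + 16.3% × 3810.00 Cr = 1231.83 Cr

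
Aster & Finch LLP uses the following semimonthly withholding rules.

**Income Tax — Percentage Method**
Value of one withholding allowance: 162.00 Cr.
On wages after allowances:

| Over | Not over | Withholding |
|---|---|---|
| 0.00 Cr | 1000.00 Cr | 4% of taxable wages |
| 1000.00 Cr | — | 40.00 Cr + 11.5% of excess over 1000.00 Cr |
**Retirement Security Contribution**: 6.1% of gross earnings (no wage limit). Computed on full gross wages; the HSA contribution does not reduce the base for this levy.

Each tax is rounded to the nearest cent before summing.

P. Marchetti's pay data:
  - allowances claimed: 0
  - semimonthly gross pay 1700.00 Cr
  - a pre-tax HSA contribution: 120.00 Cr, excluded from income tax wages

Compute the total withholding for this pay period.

Income Tax: taxable = 1700.00 Cr − 120.00 Cr = 1580.00 Cr
  40.00 Cr + 11.5% × (1580.00 Cr − 1000.00 Cr) = 40.00 Cr + 11.5% × 580.00 Cr = 106.70 Cr
Retirement Security Contribution: 6.1% × 1700.00 Cr = 103.70 Cr
Total: 106.70 Cr + 103.70 Cr = 210.40 Cr

210.40 Cr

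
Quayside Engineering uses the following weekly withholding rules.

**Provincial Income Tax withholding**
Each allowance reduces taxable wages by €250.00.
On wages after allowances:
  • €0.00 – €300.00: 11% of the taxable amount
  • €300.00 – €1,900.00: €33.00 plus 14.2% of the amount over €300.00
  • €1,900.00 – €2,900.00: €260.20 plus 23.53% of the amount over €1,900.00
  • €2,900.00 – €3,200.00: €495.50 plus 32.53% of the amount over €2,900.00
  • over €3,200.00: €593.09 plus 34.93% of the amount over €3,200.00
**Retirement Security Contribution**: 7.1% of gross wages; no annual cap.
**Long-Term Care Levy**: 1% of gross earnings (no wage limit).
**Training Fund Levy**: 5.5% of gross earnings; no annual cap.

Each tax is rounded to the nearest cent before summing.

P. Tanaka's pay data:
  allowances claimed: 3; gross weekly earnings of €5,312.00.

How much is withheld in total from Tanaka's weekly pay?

Provincial Income Tax: taxable = €5,312.00 − 3×€250.00 = €4,562.00
  €593.09 + 34.93% × (€4,562.00 − €3,200.00) = €593.09 + 34.93% × €1,362.00 = €1,068.84
Retirement Security Contribution: 7.1% × €5,312.00 = €377.15
Long-Term Care Levy: 1% × €5,312.00 = €53.12
Training Fund Levy: 5.5% × €5,312.00 = €292.16
Total: €1,068.84 + €377.15 + €53.12 + €292.16 = €1,791.27

€1,791.27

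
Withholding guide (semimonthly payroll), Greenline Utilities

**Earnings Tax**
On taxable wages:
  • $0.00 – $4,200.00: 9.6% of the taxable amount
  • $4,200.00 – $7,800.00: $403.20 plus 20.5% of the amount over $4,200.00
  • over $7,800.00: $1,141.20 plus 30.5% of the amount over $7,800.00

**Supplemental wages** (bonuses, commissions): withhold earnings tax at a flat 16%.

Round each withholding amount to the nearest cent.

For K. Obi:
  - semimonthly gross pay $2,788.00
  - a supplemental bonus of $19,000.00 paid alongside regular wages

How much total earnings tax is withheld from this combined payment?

$3,307.65

Earnings Tax: taxable = $2,788.00
  9.6% × $2,788.00 = $267.65
Supplemental (16% flat on bonus): 16% × $19,000.00 = $3,040.00
Total earnings tax: $267.65 + $3,040.00 = $3,307.65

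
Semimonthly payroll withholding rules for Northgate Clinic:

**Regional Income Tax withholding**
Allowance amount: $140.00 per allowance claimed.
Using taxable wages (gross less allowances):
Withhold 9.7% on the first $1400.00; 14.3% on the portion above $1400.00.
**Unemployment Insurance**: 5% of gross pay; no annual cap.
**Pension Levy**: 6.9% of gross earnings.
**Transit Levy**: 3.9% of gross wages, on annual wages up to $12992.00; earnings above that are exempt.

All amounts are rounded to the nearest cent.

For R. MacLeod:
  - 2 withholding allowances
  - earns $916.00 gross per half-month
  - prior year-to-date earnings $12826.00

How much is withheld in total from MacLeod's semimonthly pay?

$177.16

Regional Income Tax: taxable = $916.00 − 2×$140.00 = $636.00
  9.7% × $636.00 = $61.69
Unemployment Insurance: 5% × $916.00 = $45.80
Pension Levy: 6.9% × $916.00 = $63.20
Transit Levy: cap $12992.00 − YTD $12826.00 = $166.00 subject; 3.9% × $166.00 = $6.47
Total: $61.69 + $45.80 + $63.20 + $6.47 = $177.16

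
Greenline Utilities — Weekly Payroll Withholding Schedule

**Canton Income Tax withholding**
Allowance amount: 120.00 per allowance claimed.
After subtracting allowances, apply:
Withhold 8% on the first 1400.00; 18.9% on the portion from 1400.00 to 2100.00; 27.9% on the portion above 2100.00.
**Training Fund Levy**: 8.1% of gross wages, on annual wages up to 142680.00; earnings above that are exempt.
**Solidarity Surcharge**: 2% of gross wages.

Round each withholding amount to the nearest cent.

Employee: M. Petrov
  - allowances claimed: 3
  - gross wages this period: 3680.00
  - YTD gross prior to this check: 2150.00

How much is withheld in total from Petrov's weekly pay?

956.36

Canton Income Tax: taxable = 3680.00 − 3×120.00 = 3320.00
  244.30 + 27.9% × (3320.00 − 2100.00) = 244.30 + 27.9% × 1220.00 = 584.68
Training Fund Levy: 8.1% × 3680.00 = 298.08
Solidarity Surcharge: 2% × 3680.00 = 73.60
Total: 584.68 + 298.08 + 73.60 = 956.36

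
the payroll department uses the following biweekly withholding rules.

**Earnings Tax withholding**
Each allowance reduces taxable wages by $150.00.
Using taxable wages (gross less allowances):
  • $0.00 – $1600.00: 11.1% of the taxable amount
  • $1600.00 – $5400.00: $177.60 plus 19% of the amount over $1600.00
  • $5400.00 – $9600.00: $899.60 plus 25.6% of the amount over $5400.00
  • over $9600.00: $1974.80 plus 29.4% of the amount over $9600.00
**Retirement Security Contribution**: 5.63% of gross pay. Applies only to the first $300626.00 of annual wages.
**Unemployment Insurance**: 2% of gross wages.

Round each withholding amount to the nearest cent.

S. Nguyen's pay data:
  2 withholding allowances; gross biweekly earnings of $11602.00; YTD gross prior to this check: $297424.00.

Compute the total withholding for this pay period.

Earnings Tax: taxable = $11602.00 − 2×$150.00 = $11302.00
  $1974.80 + 29.4% × ($11302.00 − $9600.00) = $1974.80 + 29.4% × $1702.00 = $2475.19
Retirement Security Contribution: cap $300626.00 − YTD $297424.00 = $3202.00 subject; 5.63% × $3202.00 = $180.27
Unemployment Insurance: 2% × $11602.00 = $232.04
Total: $2475.19 + $180.27 + $232.04 = $2887.50

$2887.50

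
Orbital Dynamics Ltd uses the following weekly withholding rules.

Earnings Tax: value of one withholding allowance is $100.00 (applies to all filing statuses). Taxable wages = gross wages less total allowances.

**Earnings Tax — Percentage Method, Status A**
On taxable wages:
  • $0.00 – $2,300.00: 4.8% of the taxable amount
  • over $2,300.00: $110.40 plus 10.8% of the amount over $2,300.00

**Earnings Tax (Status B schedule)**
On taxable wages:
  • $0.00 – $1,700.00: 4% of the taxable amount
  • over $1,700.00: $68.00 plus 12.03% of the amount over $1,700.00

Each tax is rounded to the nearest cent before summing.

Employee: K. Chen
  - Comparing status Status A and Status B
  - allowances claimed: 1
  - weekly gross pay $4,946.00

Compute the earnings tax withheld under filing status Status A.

$385.37

Earnings Tax (Status A): taxable = $4,946.00 − 1×$100.00 = $4,846.00
  $110.40 + 10.8% × ($4,846.00 − $2,300.00) = $110.40 + 10.8% × $2,546.00 = $385.37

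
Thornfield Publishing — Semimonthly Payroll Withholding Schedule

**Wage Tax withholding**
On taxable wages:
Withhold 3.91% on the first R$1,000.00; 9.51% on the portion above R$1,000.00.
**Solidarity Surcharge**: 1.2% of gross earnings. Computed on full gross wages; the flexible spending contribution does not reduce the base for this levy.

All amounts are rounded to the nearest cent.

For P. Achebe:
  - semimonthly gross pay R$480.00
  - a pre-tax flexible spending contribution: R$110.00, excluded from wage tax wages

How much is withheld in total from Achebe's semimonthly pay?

R$20.23

Wage Tax: taxable = R$480.00 − R$110.00 = R$370.00
  3.91% × R$370.00 = R$14.47
Solidarity Surcharge: 1.2% × R$480.00 = R$5.76
Total: R$14.47 + R$5.76 = R$20.23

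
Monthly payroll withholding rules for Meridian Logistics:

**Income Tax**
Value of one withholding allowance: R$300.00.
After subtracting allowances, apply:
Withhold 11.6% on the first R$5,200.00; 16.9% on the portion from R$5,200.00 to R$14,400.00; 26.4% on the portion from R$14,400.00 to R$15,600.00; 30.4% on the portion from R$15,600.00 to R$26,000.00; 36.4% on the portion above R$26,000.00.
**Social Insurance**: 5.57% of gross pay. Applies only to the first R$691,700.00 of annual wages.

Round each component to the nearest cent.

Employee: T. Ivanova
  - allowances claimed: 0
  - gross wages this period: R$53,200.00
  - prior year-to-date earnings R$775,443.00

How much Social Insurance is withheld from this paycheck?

R$0.00

Social Insurance: YTD R$775,443.00 ≥ cap R$691,700.00 → R$0.00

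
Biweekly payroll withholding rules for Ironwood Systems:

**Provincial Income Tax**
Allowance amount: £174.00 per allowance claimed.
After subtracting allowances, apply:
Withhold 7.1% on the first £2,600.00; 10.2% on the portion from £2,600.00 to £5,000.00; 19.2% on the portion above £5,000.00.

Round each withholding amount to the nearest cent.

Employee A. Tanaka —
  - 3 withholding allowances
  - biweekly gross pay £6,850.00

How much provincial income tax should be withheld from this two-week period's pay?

£684.38

Provincial Income Tax: taxable = £6,850.00 − 3×£174.00 = £6,328.00
  £429.40 + 19.2% × (£6,328.00 − £5,000.00) = £429.40 + 19.2% × £1,328.00 = £684.38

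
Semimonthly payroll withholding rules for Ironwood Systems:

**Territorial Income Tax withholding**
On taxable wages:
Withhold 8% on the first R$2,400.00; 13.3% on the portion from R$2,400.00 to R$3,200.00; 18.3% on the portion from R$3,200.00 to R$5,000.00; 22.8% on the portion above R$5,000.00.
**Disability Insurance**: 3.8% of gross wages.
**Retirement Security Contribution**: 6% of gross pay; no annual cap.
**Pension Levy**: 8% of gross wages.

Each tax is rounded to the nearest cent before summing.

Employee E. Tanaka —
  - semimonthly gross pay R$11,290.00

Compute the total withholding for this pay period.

R$4,071.54

Territorial Income Tax: taxable = R$11,290.00
  R$627.80 + 22.8% × (R$11,290.00 − R$5,000.00) = R$627.80 + 22.8% × R$6,290.00 = R$2,061.92
Disability Insurance: 3.8% × R$11,290.00 = R$429.02
Retirement Security Contribution: 6% × R$11,290.00 = R$677.40
Pension Levy: 8% × R$11,290.00 = R$903.20
Total: R$2,061.92 + R$429.02 + R$677.40 + R$903.20 = R$4,071.54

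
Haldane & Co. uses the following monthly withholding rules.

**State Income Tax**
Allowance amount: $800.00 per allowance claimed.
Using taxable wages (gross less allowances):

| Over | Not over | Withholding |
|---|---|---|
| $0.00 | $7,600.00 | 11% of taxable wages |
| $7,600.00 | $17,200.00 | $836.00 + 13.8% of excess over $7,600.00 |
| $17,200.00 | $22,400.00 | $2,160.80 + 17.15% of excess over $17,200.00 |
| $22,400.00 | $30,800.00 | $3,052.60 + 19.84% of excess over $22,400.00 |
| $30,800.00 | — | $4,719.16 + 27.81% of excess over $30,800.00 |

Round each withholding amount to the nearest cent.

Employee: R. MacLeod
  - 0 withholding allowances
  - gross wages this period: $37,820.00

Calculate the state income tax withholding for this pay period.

State Income Tax: taxable = $37,820.00
  $4,719.16 + 27.81% × ($37,820.00 − $30,800.00) = $4,719.16 + 27.81% × $7,020.00 = $6,671.42

$6,671.42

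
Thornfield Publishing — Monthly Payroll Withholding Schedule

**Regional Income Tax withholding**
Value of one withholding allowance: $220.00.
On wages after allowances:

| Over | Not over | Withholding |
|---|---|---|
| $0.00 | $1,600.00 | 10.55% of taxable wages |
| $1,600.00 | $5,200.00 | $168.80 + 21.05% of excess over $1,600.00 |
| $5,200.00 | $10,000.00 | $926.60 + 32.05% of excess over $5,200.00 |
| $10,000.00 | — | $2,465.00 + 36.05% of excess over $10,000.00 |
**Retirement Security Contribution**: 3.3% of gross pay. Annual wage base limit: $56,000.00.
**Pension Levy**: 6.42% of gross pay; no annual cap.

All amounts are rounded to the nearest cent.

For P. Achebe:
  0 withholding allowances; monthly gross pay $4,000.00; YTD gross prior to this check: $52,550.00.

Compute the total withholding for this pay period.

Regional Income Tax: taxable = $4,000.00
  $168.80 + 21.05% × ($4,000.00 − $1,600.00) = $168.80 + 21.05% × $2,400.00 = $674.00
Retirement Security Contribution: cap $56,000.00 − YTD $52,550.00 = $3,450.00 subject; 3.3% × $3,450.00 = $113.85
Pension Levy: 6.42% × $4,000.00 = $256.80
Total: $674.00 + $113.85 + $256.80 = $1,044.65

$1,044.65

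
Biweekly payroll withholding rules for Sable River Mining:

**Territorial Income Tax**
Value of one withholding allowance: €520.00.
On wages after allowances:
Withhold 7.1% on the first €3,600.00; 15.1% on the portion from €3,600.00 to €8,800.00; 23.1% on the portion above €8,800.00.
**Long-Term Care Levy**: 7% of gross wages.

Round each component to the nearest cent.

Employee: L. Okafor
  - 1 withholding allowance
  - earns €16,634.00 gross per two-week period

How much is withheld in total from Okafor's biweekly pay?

Territorial Income Tax: taxable = €16,634.00 − 1×€520.00 = €16,114.00
  €1,040.80 + 23.1% × (€16,114.00 − €8,800.00) = €1,040.80 + 23.1% × €7,314.00 = €2,730.33
Long-Term Care Levy: 7% × €16,634.00 = €1,164.38
Total: €2,730.33 + €1,164.38 = €3,894.71

€3,894.71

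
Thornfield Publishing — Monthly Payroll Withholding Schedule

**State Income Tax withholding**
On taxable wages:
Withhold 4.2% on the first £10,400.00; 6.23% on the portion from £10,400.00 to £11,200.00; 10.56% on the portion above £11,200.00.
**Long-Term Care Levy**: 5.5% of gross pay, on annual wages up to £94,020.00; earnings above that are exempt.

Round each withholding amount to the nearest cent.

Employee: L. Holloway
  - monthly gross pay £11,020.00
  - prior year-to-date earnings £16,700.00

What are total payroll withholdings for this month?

£1,081.53

State Income Tax: taxable = £11,020.00
  £436.80 + 6.23% × (£11,020.00 − £10,400.00) = £436.80 + 6.23% × £620.00 = £475.43
Long-Term Care Levy: 5.5% × £11,020.00 = £606.10
Total: £475.43 + £606.10 = £1,081.53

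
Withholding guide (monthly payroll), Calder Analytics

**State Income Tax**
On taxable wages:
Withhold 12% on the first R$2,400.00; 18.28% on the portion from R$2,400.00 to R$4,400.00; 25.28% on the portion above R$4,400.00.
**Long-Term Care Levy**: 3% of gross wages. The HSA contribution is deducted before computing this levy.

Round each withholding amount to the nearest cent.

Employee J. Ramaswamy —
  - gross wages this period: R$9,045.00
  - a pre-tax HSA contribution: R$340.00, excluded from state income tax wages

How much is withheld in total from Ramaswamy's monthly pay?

State Income Tax: taxable = R$9,045.00 − R$340.00 = R$8,705.00
  R$653.60 + 25.28% × (R$8,705.00 − R$4,400.00) = R$653.60 + 25.28% × R$4,305.00 = R$1,741.90
Long-Term Care Levy: 3% × R$8,705.00 = R$261.15
Total: R$1,741.90 + R$261.15 = R$2,003.05

R$2,003.05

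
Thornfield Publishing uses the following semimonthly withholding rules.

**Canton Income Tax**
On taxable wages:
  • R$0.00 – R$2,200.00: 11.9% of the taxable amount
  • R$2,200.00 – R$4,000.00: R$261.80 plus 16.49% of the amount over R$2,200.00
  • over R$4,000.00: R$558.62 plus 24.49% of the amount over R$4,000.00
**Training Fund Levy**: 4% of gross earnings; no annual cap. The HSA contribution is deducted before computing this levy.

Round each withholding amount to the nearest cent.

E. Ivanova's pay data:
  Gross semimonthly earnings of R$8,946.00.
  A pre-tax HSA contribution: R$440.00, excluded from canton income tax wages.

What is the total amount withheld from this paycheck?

R$2,002.38

Canton Income Tax: taxable = R$8,946.00 − R$440.00 = R$8,506.00
  R$558.62 + 24.49% × (R$8,506.00 − R$4,000.00) = R$558.62 + 24.49% × R$4,506.00 = R$1,662.14
Training Fund Levy: 4% × R$8,506.00 = R$340.24
Total: R$1,662.14 + R$340.24 = R$2,002.38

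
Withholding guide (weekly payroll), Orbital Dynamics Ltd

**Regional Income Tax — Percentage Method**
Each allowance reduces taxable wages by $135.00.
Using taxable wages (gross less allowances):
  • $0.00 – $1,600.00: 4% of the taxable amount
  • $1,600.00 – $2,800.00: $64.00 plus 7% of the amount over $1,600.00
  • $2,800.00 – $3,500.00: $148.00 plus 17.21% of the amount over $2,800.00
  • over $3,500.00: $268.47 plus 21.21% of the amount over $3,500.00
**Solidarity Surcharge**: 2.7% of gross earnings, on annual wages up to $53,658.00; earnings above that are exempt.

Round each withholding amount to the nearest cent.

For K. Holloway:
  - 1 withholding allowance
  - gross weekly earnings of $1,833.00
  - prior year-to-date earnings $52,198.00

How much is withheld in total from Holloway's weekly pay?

$110.28

Regional Income Tax: taxable = $1,833.00 − 1×$135.00 = $1,698.00
  $64.00 + 7% × ($1,698.00 − $1,600.00) = $64.00 + 7% × $98.00 = $70.86
Solidarity Surcharge: cap $53,658.00 − YTD $52,198.00 = $1,460.00 subject; 2.7% × $1,460.00 = $39.42
Total: $70.86 + $39.42 = $110.28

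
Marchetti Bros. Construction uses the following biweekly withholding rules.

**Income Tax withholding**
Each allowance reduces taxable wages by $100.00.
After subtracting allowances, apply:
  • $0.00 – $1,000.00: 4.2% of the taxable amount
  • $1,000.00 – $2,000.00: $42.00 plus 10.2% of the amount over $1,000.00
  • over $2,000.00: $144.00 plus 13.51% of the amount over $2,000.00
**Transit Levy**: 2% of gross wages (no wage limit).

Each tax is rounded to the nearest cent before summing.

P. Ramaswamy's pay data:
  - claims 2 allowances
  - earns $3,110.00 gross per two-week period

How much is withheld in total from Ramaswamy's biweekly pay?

$329.14

Income Tax: taxable = $3,110.00 − 2×$100.00 = $2,910.00
  $144.00 + 13.51% × ($2,910.00 − $2,000.00) = $144.00 + 13.51% × $910.00 = $266.94
Transit Levy: 2% × $3,110.00 = $62.20
Total: $266.94 + $62.20 = $329.14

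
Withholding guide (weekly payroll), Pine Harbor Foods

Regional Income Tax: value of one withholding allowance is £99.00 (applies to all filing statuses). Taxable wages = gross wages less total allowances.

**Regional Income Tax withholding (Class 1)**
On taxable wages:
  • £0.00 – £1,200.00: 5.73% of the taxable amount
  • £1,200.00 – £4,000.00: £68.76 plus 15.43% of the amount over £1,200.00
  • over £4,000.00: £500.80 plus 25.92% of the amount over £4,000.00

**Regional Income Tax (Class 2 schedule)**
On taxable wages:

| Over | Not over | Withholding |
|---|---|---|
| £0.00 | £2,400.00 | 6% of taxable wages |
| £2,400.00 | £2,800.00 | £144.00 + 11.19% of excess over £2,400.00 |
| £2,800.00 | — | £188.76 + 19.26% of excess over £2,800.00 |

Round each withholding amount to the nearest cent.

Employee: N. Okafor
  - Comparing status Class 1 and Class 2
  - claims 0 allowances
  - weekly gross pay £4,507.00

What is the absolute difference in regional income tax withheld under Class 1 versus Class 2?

£114.68

Regional Income Tax (Class 1): taxable = £4,507.00
  £500.80 + 25.92% × (£4,507.00 − £4,000.00) = £500.80 + 25.92% × £507.00 = £632.21
Regional Income Tax (Class 2): taxable = £4,507.00
  £188.76 + 19.26% × (£4,507.00 − £2,800.00) = £188.76 + 19.26% × £1,707.00 = £517.53
Difference: |£632.21 − £517.53| = £114.68 (higher under Class 1)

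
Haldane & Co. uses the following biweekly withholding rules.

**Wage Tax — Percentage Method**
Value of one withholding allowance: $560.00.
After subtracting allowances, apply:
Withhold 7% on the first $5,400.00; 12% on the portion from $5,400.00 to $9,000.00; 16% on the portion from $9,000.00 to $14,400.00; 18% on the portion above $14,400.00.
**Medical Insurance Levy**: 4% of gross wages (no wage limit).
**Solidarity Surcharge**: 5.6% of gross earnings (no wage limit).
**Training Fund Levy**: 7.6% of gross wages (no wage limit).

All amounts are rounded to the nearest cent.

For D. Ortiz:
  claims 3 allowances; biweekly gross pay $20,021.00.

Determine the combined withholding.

$5,827.00

Wage Tax: taxable = $20,021.00 − 3×$560.00 = $18,341.00
  $1,674.00 + 18% × ($18,341.00 − $14,400.00) = $1,674.00 + 18% × $3,941.00 = $2,383.38
Medical Insurance Levy: 4% × $20,021.00 = $800.84
Solidarity Surcharge: 5.6% × $20,021.00 = $1,121.18
Training Fund Levy: 7.6% × $20,021.00 = $1,521.60
Total: $2,383.38 + $800.84 + $1,121.18 + $1,521.60 = $5,827.00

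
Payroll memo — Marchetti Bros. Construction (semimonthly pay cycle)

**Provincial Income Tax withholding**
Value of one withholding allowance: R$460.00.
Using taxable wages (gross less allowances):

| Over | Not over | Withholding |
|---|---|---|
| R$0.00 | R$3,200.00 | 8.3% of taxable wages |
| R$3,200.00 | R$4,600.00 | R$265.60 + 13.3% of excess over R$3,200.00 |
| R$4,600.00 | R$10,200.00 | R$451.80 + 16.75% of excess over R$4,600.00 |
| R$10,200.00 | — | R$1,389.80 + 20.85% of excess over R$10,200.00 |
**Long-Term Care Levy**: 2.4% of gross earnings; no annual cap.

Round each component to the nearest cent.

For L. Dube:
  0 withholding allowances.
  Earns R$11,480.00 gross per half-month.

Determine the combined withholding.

R$1,932.20

Provincial Income Tax: taxable = R$11,480.00
  R$1,389.80 + 20.85% × (R$11,480.00 − R$10,200.00) = R$1,389.80 + 20.85% × R$1,280.00 = R$1,656.68
Long-Term Care Levy: 2.4% × R$11,480.00 = R$275.52
Total: R$1,656.68 + R$275.52 = R$1,932.20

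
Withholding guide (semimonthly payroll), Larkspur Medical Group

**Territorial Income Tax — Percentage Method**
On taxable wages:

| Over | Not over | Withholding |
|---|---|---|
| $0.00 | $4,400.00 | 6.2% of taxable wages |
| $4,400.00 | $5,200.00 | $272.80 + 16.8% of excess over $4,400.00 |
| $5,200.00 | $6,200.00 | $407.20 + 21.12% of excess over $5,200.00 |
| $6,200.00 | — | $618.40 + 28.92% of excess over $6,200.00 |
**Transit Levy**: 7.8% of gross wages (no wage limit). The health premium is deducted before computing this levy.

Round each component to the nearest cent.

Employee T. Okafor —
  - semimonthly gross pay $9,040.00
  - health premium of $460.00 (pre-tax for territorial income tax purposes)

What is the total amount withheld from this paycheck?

Territorial Income Tax: taxable = $9,040.00 − $460.00 = $8,580.00
  $618.40 + 28.92% × ($8,580.00 − $6,200.00) = $618.40 + 28.92% × $2,380.00 = $1,306.70
Transit Levy: 7.8% × $8,580.00 = $669.24
Total: $1,306.70 + $669.24 = $1,975.94

$1,975.94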